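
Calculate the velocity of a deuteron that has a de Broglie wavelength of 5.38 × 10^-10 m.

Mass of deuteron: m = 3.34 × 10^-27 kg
3.69 × 10^2 m/s

From the de Broglie relation λ = h/(mv), we solve for v:

v = h/(mλ)
v = (6.626 × 10^-34 J·s) / (3.34 × 10^-27 kg × 5.38 × 10^-10 m)
v = 3.69 × 10^2 m/s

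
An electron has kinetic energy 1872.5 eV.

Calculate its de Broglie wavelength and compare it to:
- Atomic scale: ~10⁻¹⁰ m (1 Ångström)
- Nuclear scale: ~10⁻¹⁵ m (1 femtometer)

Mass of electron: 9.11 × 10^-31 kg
λ = 2.83 × 10^-11 m, which is between nuclear and atomic scales.

Using λ = h/√(2mKE):

KE = 1872.5 eV = 3.000 × 10^-16 J

λ = h/√(2mKE)
λ = (6.626 × 10^-34 J·s) / √(2 × 9.11 × 10^-31 kg × 3.000 × 10^-16 J)
λ = 2.83 × 10^-11 m

Comparison:
- Atomic scale (10⁻¹⁰ m): λ is 0.28× this size
- Nuclear scale (10⁻¹⁵ m): λ is 2.8e+04× this size

The wavelength is between nuclear and atomic scales.

This wavelength is appropriate for probing atomic structure but too large for nuclear physics experiments.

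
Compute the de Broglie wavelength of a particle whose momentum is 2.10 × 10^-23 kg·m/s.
3.16 × 10^-11 m

Using the de Broglie relation λ = h/p:

λ = h/p
λ = (6.626 × 10^-34 J·s) / (2.10 × 10^-23 kg·m/s)
λ = 3.16 × 10^-11 m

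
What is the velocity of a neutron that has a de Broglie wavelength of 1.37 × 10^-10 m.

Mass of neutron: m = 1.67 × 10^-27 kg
2.90 × 10^3 m/s

From the de Broglie relation λ = h/(mv), we solve for v:

v = h/(mλ)
v = (6.626 × 10^-34 J·s) / (1.67 × 10^-27 kg × 1.37 × 10^-10 m)
v = 2.90 × 10^3 m/s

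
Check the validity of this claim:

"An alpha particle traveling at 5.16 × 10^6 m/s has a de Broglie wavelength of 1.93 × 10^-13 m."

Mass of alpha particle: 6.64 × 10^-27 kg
False

The claim is incorrect.

Using λ = h/(mv):
λ = (6.626 × 10^-34 J·s) / (6.64 × 10^-27 kg × 5.16 × 10^6 m/s)
λ = 1.93 × 10^-14 m

The actual wavelength differs from the claimed 1.93 × 10^-13 m.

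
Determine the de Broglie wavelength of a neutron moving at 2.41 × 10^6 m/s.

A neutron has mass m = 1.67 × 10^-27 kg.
1.65 × 10^-13 m

Using the de Broglie relation λ = h/(mv):

λ = h/(mv)
λ = (6.626 × 10^-34 J·s) / (1.67 × 10^-27 kg × 2.41 × 10^6 m/s)
λ = 1.65 × 10^-13 m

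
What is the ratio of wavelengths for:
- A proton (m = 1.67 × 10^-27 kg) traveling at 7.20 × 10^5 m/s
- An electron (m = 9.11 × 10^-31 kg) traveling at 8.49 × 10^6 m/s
λ₁/λ₂ = 6.43 × 10^-3

Using λ = h/(mv):

λ₁ = h/(m₁v₁) = 5.51 × 10^-13 m
λ₂ = h/(m₂v₂) = 8.57 × 10^-11 m

Ratio λ₁/λ₂ = (m₂v₂)/(m₁v₁)
         = (9.11 × 10^-31 kg × 8.49 × 10^6 m/s) / (1.67 × 10^-27 kg × 7.20 × 10^5 m/s)
         = 6.43 × 10^-3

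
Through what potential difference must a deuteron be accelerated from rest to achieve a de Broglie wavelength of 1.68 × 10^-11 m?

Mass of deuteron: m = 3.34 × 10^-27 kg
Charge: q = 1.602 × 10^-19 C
1.45 V

From λ = h/√(2mqV), we solve for V:

λ² = h²/(2mqV)
V = h²/(2mqλ²)
V = (6.626 × 10^-34 J·s)² / (2 × 3.34 × 10^-27 kg × 1.602 × 10^-19 C × (1.68 × 10^-11 m)²)
V = 1.45 V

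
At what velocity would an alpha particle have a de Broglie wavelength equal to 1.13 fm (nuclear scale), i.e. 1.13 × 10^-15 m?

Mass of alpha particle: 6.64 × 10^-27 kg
8.83 × 10^7 m/s

From λ = h/(mv), solve for v:

v = h/(mλ)
v = (6.626 × 10^-34 J·s) / (6.64 × 10^-27 kg × 1.13 × 10^-15 m)
v = 8.83 × 10^7 m/s

Note: This velocity is 29.5% of the speed of light, so relativistic corrections would be needed for a more accurate calculation.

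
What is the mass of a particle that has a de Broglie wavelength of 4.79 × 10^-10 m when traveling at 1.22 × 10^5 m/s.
1.13 × 10^-29 kg

From the de Broglie relation λ = h/(mv), we solve for m:

m = h/(λv)
m = (6.626 × 10^-34 J·s) / (4.79 × 10^-10 m × 1.22 × 10^5 m/s)
m = 1.13 × 10^-29 kg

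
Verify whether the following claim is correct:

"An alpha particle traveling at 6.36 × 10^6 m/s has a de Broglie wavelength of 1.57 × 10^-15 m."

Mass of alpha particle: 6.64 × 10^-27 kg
False

The claim is incorrect.

Using λ = h/(mv):
λ = (6.626 × 10^-34 J·s) / (6.64 × 10^-27 kg × 6.36 × 10^6 m/s)
λ = 1.57 × 10^-14 m

The actual wavelength differs from the claimed 1.57 × 10^-15 m.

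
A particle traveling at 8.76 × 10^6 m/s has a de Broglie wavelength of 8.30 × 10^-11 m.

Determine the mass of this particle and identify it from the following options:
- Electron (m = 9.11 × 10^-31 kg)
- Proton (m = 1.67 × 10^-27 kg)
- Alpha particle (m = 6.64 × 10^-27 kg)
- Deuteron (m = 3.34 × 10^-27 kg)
The particle is an electron.

From λ = h/(mv), solve for mass:

m = h/(λv)
m = (6.626 × 10^-34 J·s) / (8.30 × 10^-11 m × 8.76 × 10^6 m/s)
m = 9.11 × 10^-31 kg

Comparing with the listed masses, this is closest to an electron.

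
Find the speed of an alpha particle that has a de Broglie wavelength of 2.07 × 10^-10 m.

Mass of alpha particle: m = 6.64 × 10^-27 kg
4.82 × 10^2 m/s

From the de Broglie relation λ = h/(mv), we solve for v:

v = h/(mλ)
v = (6.626 × 10^-34 J·s) / (6.64 × 10^-27 kg × 2.07 × 10^-10 m)
v = 4.82 × 10^2 m/s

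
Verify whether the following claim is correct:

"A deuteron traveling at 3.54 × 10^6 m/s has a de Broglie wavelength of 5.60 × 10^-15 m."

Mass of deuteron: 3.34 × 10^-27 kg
False

The claim is incorrect.

Using λ = h/(mv):
λ = (6.626 × 10^-34 J·s) / (3.34 × 10^-27 kg × 3.54 × 10^6 m/s)
λ = 5.60 × 10^-14 m

The actual wavelength differs from the claimed 5.60 × 10^-15 m.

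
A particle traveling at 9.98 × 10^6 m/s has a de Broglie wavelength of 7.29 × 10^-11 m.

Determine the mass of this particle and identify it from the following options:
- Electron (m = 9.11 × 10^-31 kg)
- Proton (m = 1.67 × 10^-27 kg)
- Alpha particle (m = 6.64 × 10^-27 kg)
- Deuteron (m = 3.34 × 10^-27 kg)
The particle is an electron.

From λ = h/(mv), solve for mass:

m = h/(λv)
m = (6.626 × 10^-34 J·s) / (7.29 × 10^-11 m × 9.98 × 10^6 m/s)
m = 9.11 × 10^-31 kg

Comparing with the listed masses, this is closest to an electron.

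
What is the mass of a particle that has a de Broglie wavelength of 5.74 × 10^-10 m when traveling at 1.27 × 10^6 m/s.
9.09 × 10^-31 kg

From the de Broglie relation λ = h/(mv), we solve for m:

m = h/(λv)
m = (6.626 × 10^-34 J·s) / (5.74 × 10^-10 m × 1.27 × 10^6 m/s)
m = 9.09 × 10^-31 kg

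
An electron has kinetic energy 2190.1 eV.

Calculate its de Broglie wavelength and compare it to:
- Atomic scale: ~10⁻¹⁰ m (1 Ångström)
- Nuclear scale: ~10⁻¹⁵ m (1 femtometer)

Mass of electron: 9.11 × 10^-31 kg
λ = 2.62 × 10^-11 m, which is between nuclear and atomic scales.

Using λ = h/√(2mKE):

KE = 2190.1 eV = 3.509 × 10^-16 J

λ = h/√(2mKE)
λ = (6.626 × 10^-34 J·s) / √(2 × 9.11 × 10^-31 kg × 3.509 × 10^-16 J)
λ = 2.62 × 10^-11 m

Comparison:
- Atomic scale (10⁻¹⁰ m): λ is 0.26× this size
- Nuclear scale (10⁻¹⁵ m): λ is 2.6e+04× this size

The wavelength is between nuclear and atomic scales.

This wavelength is appropriate for probing atomic structure but too large for nuclear physics experiments.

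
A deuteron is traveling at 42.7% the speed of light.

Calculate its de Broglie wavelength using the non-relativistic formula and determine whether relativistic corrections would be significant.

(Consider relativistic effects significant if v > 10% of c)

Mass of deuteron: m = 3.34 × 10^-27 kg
Yes, relativistic corrections are needed.

Using the non-relativistic de Broglie formula λ = h/(mv):

v = 42.7% × c = 1.280 × 10^8 m/s

λ = h/(mv)
λ = (6.626 × 10^-34 J·s) / (3.34 × 10^-27 kg × 1.280 × 10^8 m/s)
λ = 1.55 × 10^-15 m

Since v = 42.7% of c > 10% of c, relativistic corrections ARE significant and the actual wavelength would differ from this non-relativistic estimate.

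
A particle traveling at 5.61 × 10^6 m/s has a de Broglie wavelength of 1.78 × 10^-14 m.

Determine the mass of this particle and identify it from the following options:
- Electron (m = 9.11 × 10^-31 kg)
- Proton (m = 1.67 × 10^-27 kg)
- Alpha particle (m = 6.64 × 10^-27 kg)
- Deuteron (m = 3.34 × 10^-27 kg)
The particle is an alpha particle.

From λ = h/(mv), solve for mass:

m = h/(λv)
m = (6.626 × 10^-34 J·s) / (1.78 × 10^-14 m × 5.61 × 10^6 m/s)
m = 6.64 × 10^-27 kg

Comparing with the listed masses, this is closest to an alpha particle.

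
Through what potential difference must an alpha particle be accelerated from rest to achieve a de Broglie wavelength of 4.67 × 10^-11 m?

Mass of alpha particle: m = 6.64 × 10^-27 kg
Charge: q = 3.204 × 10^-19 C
4.73 × 10^-2 V

From λ = h/√(2mqV), we solve for V:

λ² = h²/(2mqV)
V = h²/(2mqλ²)
V = (6.626 × 10^-34 J·s)² / (2 × 6.64 × 10^-27 kg × 3.204 × 10^-19 C × (4.67 × 10^-11 m)²)
V = 4.73 × 10^-2 V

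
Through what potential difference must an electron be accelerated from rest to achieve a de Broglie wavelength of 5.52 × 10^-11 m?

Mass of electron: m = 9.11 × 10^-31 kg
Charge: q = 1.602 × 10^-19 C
494 V

From λ = h/√(2mqV), we solve for V:

λ² = h²/(2mqV)
V = h²/(2mqλ²)
V = (6.626 × 10^-34 J·s)² / (2 × 9.11 × 10^-31 kg × 1.602 × 10^-19 C × (5.52 × 10^-11 m)²)
V = 494 V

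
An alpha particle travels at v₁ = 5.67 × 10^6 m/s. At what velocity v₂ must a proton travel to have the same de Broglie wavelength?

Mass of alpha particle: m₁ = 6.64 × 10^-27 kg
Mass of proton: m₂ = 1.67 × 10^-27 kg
v₂ = 2.25 × 10^7 m/s

For equal de Broglie wavelengths: λ₁ = λ₂

h/(m₁v₁) = h/(m₂v₂)
m₁v₁ = m₂v₂
v₂ = v₁ · (m₁/m₂)

v₂ = 5.67 × 10^6 m/s × (6.64 × 10^-27 kg / 1.67 × 10^-27 kg)
v₂ = 2.25 × 10^7 m/s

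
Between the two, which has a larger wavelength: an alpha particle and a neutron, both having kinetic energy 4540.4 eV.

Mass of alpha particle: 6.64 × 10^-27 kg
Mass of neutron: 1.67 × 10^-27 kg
The neutron has the longer wavelength.

Using λ = h/√(2mKE):

For alpha particle: λ₁ = h/√(2m₁KE) = 2.13 × 10^-13 m
For neutron: λ₂ = h/√(2m₂KE) = 4.25 × 10^-13 m

Since λ ∝ 1/√m at constant kinetic energy, the lighter particle has the longer wavelength.

The neutron has the longer de Broglie wavelength.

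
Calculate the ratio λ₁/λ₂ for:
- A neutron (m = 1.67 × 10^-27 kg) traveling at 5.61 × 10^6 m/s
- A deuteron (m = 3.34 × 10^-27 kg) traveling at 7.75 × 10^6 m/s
λ₁/λ₂ = 2.76

Using λ = h/(mv):

λ₁ = h/(m₁v₁) = 7.07 × 10^-14 m
λ₂ = h/(m₂v₂) = 2.56 × 10^-14 m

Ratio λ₁/λ₂ = (m₂v₂)/(m₁v₁)
         = (3.34 × 10^-27 kg × 7.75 × 10^6 m/s) / (1.67 × 10^-27 kg × 5.61 × 10^6 m/s)
         = 2.76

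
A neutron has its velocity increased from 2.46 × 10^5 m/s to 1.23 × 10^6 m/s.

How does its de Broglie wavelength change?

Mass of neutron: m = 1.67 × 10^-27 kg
The wavelength decreases by a factor of 5.

Using λ = h/(mv):

Initial wavelength: λ₁ = h/(mv₁) = 1.61 × 10^-12 m
Final wavelength: λ₂ = h/(mv₂) = 3.23 × 10^-13 m

Since λ ∝ 1/v, when velocity increases by a factor of 5, the wavelength decreases by a factor of 5.

λ₂/λ₁ = v₁/v₂ = 1/5

The wavelength decreases by a factor of 5.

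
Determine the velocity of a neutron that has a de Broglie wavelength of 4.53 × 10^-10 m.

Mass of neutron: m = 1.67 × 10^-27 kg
8.76 × 10^2 m/s

From the de Broglie relation λ = h/(mv), we solve for v:

v = h/(mλ)
v = (6.626 × 10^-34 J·s) / (1.67 × 10^-27 kg × 4.53 × 10^-10 m)
v = 8.76 × 10^2 m/s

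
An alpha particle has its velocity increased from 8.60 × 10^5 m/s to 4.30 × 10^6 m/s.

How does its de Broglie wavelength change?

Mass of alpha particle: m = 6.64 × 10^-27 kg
The wavelength decreases by a factor of 5.

Using λ = h/(mv):

Initial wavelength: λ₁ = h/(mv₁) = 1.16 × 10^-13 m
Final wavelength: λ₂ = h/(mv₂) = 2.32 × 10^-14 m

Since λ ∝ 1/v, when velocity increases by a factor of 5, the wavelength decreases by a factor of 5.

λ₂/λ₁ = v₁/v₂ = 1/5

The wavelength decreases by a factor of 5.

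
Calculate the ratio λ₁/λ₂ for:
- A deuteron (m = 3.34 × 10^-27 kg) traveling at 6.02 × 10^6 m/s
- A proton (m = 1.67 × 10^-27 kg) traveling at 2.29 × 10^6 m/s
λ₁/λ₂ = 0.190

Using λ = h/(mv):

λ₁ = h/(m₁v₁) = 3.30 × 10^-14 m
λ₂ = h/(m₂v₂) = 1.73 × 10^-13 m

Ratio λ₁/λ₂ = (m₂v₂)/(m₁v₁)
         = (1.67 × 10^-27 kg × 2.29 × 10^6 m/s) / (3.34 × 10^-27 kg × 6.02 × 10^6 m/s)
         = 0.190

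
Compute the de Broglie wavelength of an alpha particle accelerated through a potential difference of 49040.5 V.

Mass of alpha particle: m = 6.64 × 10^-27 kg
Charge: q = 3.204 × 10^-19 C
4.59 × 10^-14 m

When a particle is accelerated through voltage V, it gains kinetic energy KE = qV.

The de Broglie wavelength is then λ = h/√(2mqV):

λ = h/√(2mqV)
λ = (6.626 × 10^-34 J·s) / √(2 × 6.64 × 10^-27 kg × 3.204 × 10^-19 C × 49040.5 V)
λ = 4.59 × 10^-14 m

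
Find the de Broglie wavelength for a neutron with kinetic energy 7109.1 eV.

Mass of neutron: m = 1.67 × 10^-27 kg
3.40 × 10^-13 m

Using λ = h/√(2mKE):

First convert KE to Joules: KE = 7109.1 eV = 1.139 × 10^-15 J

λ = h/√(2mKE)
λ = (6.626 × 10^-34 J·s) / √(2 × 1.67 × 10^-27 kg × 1.139 × 10^-15 J)
λ = 3.40 × 10^-13 m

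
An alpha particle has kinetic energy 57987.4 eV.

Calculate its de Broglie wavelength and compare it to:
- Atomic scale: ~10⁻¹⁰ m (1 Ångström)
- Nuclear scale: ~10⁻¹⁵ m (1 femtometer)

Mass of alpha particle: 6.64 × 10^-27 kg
λ = 5.97 × 10^-14 m, which is between nuclear and atomic scales.

Using λ = h/√(2mKE):

KE = 57987.4 eV = 9.291 × 10^-15 J

λ = h/√(2mKE)
λ = (6.626 × 10^-34 J·s) / √(2 × 6.64 × 10^-27 kg × 9.291 × 10^-15 J)
λ = 5.97 × 10^-14 m

Comparison:
- Atomic scale (10⁻¹⁰ m): λ is 0.0006× this size
- Nuclear scale (10⁻¹⁵ m): λ is 60× this size

The wavelength is between nuclear and atomic scales.

This wavelength is appropriate for probing atomic structure but too large for nuclear physics experiments.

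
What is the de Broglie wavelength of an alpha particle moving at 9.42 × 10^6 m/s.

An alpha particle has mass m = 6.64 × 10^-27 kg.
1.06 × 10^-14 m

Using the de Broglie relation λ = h/(mv):

λ = h/(mv)
λ = (6.626 × 10^-34 J·s) / (6.64 × 10^-27 kg × 9.42 × 10^6 m/s)
λ = 1.06 × 10^-14 m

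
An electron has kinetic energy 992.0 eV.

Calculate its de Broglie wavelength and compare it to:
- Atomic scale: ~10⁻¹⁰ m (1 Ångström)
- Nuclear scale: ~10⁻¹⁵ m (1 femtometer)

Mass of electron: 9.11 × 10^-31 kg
λ = 3.89 × 10^-11 m, which is between nuclear and atomic scales.

Using λ = h/√(2mKE):

KE = 992.0 eV = 1.589 × 10^-16 J

λ = h/√(2mKE)
λ = (6.626 × 10^-34 J·s) / √(2 × 9.11 × 10^-31 kg × 1.589 × 10^-16 J)
λ = 3.89 × 10^-11 m

Comparison:
- Atomic scale (10⁻¹⁰ m): λ is 0.39× this size
- Nuclear scale (10⁻¹⁵ m): λ is 3.9e+04× this size

The wavelength is between nuclear and atomic scales.

This wavelength is appropriate for probing atomic structure but too large for nuclear physics experiments.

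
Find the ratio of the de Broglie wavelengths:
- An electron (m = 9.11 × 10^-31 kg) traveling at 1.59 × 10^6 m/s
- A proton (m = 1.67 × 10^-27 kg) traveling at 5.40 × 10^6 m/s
λ₁/λ₂ = 6.23 × 10^3

Using λ = h/(mv):

λ₁ = h/(m₁v₁) = 4.57 × 10^-10 m
λ₂ = h/(m₂v₂) = 7.35 × 10^-14 m

Ratio λ₁/λ₂ = (m₂v₂)/(m₁v₁)
         = (1.67 × 10^-27 kg × 5.40 × 10^6 m/s) / (9.11 × 10^-31 kg × 1.59 × 10^6 m/s)
         = 6.23 × 10^3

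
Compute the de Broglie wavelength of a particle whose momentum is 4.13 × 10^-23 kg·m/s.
1.60 × 10^-11 m

Using the de Broglie relation λ = h/p:

λ = h/p
λ = (6.626 × 10^-34 J·s) / (4.13 × 10^-23 kg·m/s)
λ = 1.60 × 10^-11 m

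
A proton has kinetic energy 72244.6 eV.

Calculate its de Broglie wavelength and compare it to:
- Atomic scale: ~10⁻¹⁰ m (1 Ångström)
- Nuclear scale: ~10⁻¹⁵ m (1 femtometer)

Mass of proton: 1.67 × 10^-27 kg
λ = 1.07 × 10^-13 m, which is between nuclear and atomic scales.

Using λ = h/√(2mKE):

KE = 72244.6 eV = 1.157 × 10^-14 J

λ = h/√(2mKE)
λ = (6.626 × 10^-34 J·s) / √(2 × 1.67 × 10^-27 kg × 1.157 × 10^-14 J)
λ = 1.07 × 10^-13 m

Comparison:
- Atomic scale (10⁻¹⁰ m): λ is 0.0011× this size
- Nuclear scale (10⁻¹⁵ m): λ is 1.1e+02× this size

The wavelength is between nuclear and atomic scales.

This wavelength is appropriate for probing atomic structure but too large for nuclear physics experiments.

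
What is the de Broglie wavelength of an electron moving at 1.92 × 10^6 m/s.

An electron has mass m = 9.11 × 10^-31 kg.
3.79 × 10^-10 m

Using the de Broglie relation λ = h/(mv):

λ = h/(mv)
λ = (6.626 × 10^-34 J·s) / (9.11 × 10^-31 kg × 1.92 × 10^6 m/s)
λ = 3.79 × 10^-10 m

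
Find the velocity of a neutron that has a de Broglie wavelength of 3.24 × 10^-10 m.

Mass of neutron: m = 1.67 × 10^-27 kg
1.22 × 10^3 m/s

From the de Broglie relation λ = h/(mv), we solve for v:

v = h/(mλ)
v = (6.626 × 10^-34 J·s) / (1.67 × 10^-27 kg × 3.24 × 10^-10 m)
v = 1.22 × 10^3 m/s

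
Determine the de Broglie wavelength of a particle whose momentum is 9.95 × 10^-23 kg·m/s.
6.66 × 10^-12 m

Using the de Broglie relation λ = h/p:

λ = h/p
λ = (6.626 × 10^-34 J·s) / (9.95 × 10^-23 kg·m/s)
λ = 6.66 × 10^-12 m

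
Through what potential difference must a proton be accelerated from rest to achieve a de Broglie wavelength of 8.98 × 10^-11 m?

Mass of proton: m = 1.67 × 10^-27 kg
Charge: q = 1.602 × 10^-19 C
1.02 × 10^-1 V

From λ = h/√(2mqV), we solve for V:

λ² = h²/(2mqV)
V = h²/(2mqλ²)
V = (6.626 × 10^-34 J·s)² / (2 × 1.67 × 10^-27 kg × 1.602 × 10^-19 C × (8.98 × 10^-11 m)²)
V = 1.02 × 10^-1 V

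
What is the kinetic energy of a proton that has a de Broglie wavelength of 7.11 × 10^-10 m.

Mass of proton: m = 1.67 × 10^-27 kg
2.60 × 10^-22 J (or 1.62 × 10^-3 eV)

From λ = h/√(2mKE), we solve for KE:

λ² = h²/(2mKE)
KE = h²/(2mλ²)
KE = (6.626 × 10^-34 J·s)² / (2 × 1.67 × 10^-27 kg × (7.11 × 10^-10 m)²)
KE = 2.60 × 10^-22 J
KE = 1.62 × 10^-3 eV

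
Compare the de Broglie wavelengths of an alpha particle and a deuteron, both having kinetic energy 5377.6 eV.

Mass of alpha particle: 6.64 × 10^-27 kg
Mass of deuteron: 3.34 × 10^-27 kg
The deuteron has the longer wavelength.

Using λ = h/√(2mKE):

For alpha particle: λ₁ = h/√(2m₁KE) = 1.96 × 10^-13 m
For deuteron: λ₂ = h/√(2m₂KE) = 2.76 × 10^-13 m

Since λ ∝ 1/√m at constant kinetic energy, the lighter particle has the longer wavelength.

The deuteron has the longer de Broglie wavelength.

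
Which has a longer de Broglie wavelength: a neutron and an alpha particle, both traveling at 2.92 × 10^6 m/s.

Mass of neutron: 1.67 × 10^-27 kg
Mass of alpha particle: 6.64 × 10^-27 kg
The neutron has the longer wavelength.

Using λ = h/(mv), since both particles have the same velocity, the wavelength depends only on mass.

For neutron: λ₁ = h/(m₁v) = 1.36 × 10^-13 m
For alpha particle: λ₂ = h/(m₂v) = 3.42 × 10^-14 m

Since λ ∝ 1/m at constant velocity, the lighter particle has the longer wavelength.

The neutron has the longer de Broglie wavelength.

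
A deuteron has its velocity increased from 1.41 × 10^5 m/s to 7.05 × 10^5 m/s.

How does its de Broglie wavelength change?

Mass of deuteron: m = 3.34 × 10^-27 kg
The wavelength decreases by a factor of 5.

Using λ = h/(mv):

Initial wavelength: λ₁ = h/(mv₁) = 1.41 × 10^-12 m
Final wavelength: λ₂ = h/(mv₂) = 2.81 × 10^-13 m

Since λ ∝ 1/v, when velocity increases by a factor of 5, the wavelength decreases by a factor of 5.

λ₂/λ₁ = v₁/v₂ = 1/5

The wavelength decreases by a factor of 5.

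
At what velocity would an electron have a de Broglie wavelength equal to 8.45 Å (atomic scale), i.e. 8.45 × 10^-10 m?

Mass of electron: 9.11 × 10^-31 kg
8.61 × 10^5 m/s

From λ = h/(mv), solve for v:

v = h/(mλ)
v = (6.626 × 10^-34 J·s) / (9.11 × 10^-31 kg × 8.45 × 10^-10 m)
v = 8.61 × 10^5 m/s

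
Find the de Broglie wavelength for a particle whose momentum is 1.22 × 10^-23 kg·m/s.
5.43 × 10^-11 m

Using the de Broglie relation λ = h/p:

λ = h/p
λ = (6.626 × 10^-34 J·s) / (1.22 × 10^-23 kg·m/s)
λ = 5.43 × 10^-11 m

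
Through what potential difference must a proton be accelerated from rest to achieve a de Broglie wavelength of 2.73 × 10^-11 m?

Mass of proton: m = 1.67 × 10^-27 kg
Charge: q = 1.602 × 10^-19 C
1.10 V

From λ = h/√(2mqV), we solve for V:

λ² = h²/(2mqV)
V = h²/(2mqλ²)
V = (6.626 × 10^-34 J·s)² / (2 × 1.67 × 10^-27 kg × 1.602 × 10^-19 C × (2.73 × 10^-11 m)²)
V = 1.10 V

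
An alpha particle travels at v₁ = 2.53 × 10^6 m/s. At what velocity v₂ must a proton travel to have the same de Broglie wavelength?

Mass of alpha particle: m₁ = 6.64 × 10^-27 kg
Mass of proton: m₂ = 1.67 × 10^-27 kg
v₂ = 1.01 × 10^7 m/s

For equal de Broglie wavelengths: λ₁ = λ₂

h/(m₁v₁) = h/(m₂v₂)
m₁v₁ = m₂v₂
v₂ = v₁ · (m₁/m₂)

v₂ = 2.53 × 10^6 m/s × (6.64 × 10^-27 kg / 1.67 × 10^-27 kg)
v₂ = 1.01 × 10^7 m/s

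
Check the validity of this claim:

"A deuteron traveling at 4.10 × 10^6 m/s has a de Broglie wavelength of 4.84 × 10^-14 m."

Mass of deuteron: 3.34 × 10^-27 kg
True

The claim is correct.

Using λ = h/(mv):
λ = (6.626 × 10^-34 J·s) / (3.34 × 10^-27 kg × 4.10 × 10^6 m/s)
λ = 4.84 × 10^-14 m

This matches the claimed value.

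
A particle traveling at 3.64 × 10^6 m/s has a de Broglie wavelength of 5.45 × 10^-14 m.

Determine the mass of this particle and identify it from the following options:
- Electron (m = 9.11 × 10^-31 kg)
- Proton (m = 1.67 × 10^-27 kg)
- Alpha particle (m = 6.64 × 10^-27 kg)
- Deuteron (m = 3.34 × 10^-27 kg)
The particle is a deuteron.

From λ = h/(mv), solve for mass:

m = h/(λv)
m = (6.626 × 10^-34 J·s) / (5.45 × 10^-14 m × 3.64 × 10^6 m/s)
m = 3.34 × 10^-27 kg

Comparing with the listed masses, this is closest to a deuteron.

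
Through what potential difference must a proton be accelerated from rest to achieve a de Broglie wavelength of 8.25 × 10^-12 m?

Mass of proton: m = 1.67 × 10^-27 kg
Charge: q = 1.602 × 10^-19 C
12.1 V

From λ = h/√(2mqV), we solve for V:

λ² = h²/(2mqV)
V = h²/(2mqλ²)
V = (6.626 × 10^-34 J·s)² / (2 × 1.67 × 10^-27 kg × 1.602 × 10^-19 C × (8.25 × 10^-12 m)²)
V = 12.1 V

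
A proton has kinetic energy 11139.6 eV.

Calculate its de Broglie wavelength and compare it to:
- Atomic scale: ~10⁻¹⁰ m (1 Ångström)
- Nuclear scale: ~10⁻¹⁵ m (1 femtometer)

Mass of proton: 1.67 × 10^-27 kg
λ = 2.71 × 10^-13 m, which is between nuclear and atomic scales.

Using λ = h/√(2mKE):

KE = 11139.6 eV = 1.785 × 10^-15 J

λ = h/√(2mKE)
λ = (6.626 × 10^-34 J·s) / √(2 × 1.67 × 10^-27 kg × 1.785 × 10^-15 J)
λ = 2.71 × 10^-13 m

Comparison:
- Atomic scale (10⁻¹⁰ m): λ is 0.0027× this size
- Nuclear scale (10⁻¹⁵ m): λ is 2.7e+02× this size

The wavelength is between nuclear and atomic scales.

This wavelength is appropriate for probing atomic structure but too large for nuclear physics experiments.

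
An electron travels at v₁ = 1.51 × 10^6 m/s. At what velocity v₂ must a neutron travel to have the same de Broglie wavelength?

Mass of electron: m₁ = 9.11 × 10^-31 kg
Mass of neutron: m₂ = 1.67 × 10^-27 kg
v₂ = 8.24 × 10^2 m/s

For equal de Broglie wavelengths: λ₁ = λ₂

h/(m₁v₁) = h/(m₂v₂)
m₁v₁ = m₂v₂
v₂ = v₁ · (m₁/m₂)

v₂ = 1.51 × 10^6 m/s × (9.11 × 10^-31 kg / 1.67 × 10^-27 kg)
v₂ = 8.24 × 10^2 m/s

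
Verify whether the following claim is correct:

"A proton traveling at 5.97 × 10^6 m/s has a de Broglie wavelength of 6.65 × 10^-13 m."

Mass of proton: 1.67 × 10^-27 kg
False

The claim is incorrect.

Using λ = h/(mv):
λ = (6.626 × 10^-34 J·s) / (1.67 × 10^-27 kg × 5.97 × 10^6 m/s)
λ = 6.65 × 10^-14 m

The actual wavelength differs from the claimed 6.65 × 10^-13 m.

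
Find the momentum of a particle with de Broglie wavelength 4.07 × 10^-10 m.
1.63 × 10^-24 kg·m/s

From the de Broglie relation λ = h/p, we solve for p:

p = h/λ
p = (6.626 × 10^-34 J·s) / (4.07 × 10^-10 m)
p = 1.63 × 10^-24 kg·m/s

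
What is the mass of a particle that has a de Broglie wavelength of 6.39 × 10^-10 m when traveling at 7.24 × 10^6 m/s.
1.43 × 10^-31 kg

From the de Broglie relation λ = h/(mv), we solve for m:

m = h/(λv)
m = (6.626 × 10^-34 J·s) / (6.39 × 10^-10 m × 7.24 × 10^6 m/s)
m = 1.43 × 10^-31 kg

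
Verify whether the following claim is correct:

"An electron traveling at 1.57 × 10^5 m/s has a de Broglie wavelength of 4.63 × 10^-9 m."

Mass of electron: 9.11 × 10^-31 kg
True

The claim is correct.

Using λ = h/(mv):
λ = (6.626 × 10^-34 J·s) / (9.11 × 10^-31 kg × 1.57 × 10^5 m/s)
λ = 4.63 × 10^-9 m

This matches the claimed value.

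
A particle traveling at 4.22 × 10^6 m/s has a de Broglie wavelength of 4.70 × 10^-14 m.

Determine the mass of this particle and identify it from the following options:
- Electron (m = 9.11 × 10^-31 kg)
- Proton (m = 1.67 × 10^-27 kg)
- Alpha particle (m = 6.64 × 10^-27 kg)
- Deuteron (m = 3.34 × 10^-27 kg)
The particle is a deuteron.

From λ = h/(mv), solve for mass:

m = h/(λv)
m = (6.626 × 10^-34 J·s) / (4.70 × 10^-14 m × 4.22 × 10^6 m/s)
m = 3.34 × 10^-27 kg

Comparing with the listed masses, this is closest to a deuteron.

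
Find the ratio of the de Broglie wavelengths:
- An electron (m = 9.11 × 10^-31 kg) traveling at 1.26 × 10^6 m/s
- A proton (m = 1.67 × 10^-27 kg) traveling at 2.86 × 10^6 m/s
λ₁/λ₂ = 4.16 × 10^3

Using λ = h/(mv):

λ₁ = h/(m₁v₁) = 5.77 × 10^-10 m
λ₂ = h/(m₂v₂) = 1.39 × 10^-13 m

Ratio λ₁/λ₂ = (m₂v₂)/(m₁v₁)
         = (1.67 × 10^-27 kg × 2.86 × 10^6 m/s) / (9.11 × 10^-31 kg × 1.26 × 10^6 m/s)
         = 4.16 × 10^3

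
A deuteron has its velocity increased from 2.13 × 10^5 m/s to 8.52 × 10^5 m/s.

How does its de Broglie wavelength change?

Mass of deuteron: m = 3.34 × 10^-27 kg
The wavelength decreases by a factor of 4.

Using λ = h/(mv):

Initial wavelength: λ₁ = h/(mv₁) = 9.31 × 10^-13 m
Final wavelength: λ₂ = h/(mv₂) = 2.33 × 10^-13 m

Since λ ∝ 1/v, when velocity increases by a factor of 4, the wavelength decreases by a factor of 4.

λ₂/λ₁ = v₁/v₂ = 1/4

The wavelength decreases by a factor of 4.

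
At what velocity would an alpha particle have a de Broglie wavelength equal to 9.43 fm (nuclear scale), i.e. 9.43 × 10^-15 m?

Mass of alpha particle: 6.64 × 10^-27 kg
1.06 × 10^7 m/s

From λ = h/(mv), solve for v:

v = h/(mλ)
v = (6.626 × 10^-34 J·s) / (6.64 × 10^-27 kg × 9.43 × 10^-15 m)
v = 1.06 × 10^7 m/s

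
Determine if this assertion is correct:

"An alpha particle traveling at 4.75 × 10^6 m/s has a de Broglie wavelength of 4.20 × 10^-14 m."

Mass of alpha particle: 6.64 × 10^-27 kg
False

The claim is incorrect.

Using λ = h/(mv):
λ = (6.626 × 10^-34 J·s) / (6.64 × 10^-27 kg × 4.75 × 10^6 m/s)
λ = 2.10 × 10^-14 m

The actual wavelength differs from the claimed 4.20 × 10^-14 m.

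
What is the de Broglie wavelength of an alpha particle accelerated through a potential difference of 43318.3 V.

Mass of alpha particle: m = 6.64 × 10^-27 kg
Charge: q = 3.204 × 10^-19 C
4.88 × 10^-14 m

When a particle is accelerated through voltage V, it gains kinetic energy KE = qV.

The de Broglie wavelength is then λ = h/√(2mqV):

λ = h/√(2mqV)
λ = (6.626 × 10^-34 J·s) / √(2 × 6.64 × 10^-27 kg × 3.204 × 10^-19 C × 43318.3 V)
λ = 4.88 × 10^-14 m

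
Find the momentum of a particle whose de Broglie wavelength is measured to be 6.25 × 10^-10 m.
1.06 × 10^-24 kg·m/s

From the de Broglie relation λ = h/p, we solve for p:

p = h/λ
p = (6.626 × 10^-34 J·s) / (6.25 × 10^-10 m)
p = 1.06 × 10^-24 kg·m/s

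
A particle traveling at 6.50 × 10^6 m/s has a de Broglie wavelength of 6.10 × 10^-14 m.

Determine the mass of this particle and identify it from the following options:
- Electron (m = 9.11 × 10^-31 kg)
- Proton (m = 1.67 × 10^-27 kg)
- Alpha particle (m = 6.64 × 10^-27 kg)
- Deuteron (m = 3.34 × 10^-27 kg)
The particle is a proton.

From λ = h/(mv), solve for mass:

m = h/(λv)
m = (6.626 × 10^-34 J·s) / (6.10 × 10^-14 m × 6.50 × 10^6 m/s)
m = 1.67 × 10^-27 kg

Comparing with the listed masses, this is closest to a proton.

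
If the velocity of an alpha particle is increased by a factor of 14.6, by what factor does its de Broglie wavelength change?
The wavelength decreases by a factor of 14.6.

From λ = h/(mv), the wavelength is inversely proportional to velocity:

λ ∝ 1/v

If v → 14.6v, then λ → λ/14.6

When velocity is increased by a factor of 14.6, the wavelength decreases by a factor of 14.6.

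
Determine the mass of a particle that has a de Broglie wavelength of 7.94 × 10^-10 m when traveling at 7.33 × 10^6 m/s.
1.14 × 10^-31 kg

From the de Broglie relation λ = h/(mv), we solve for m:

m = h/(λv)
m = (6.626 × 10^-34 J·s) / (7.94 × 10^-10 m × 7.33 × 10^6 m/s)
m = 1.14 × 10^-31 kg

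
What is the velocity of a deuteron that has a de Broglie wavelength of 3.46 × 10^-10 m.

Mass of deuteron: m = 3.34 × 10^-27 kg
5.73 × 10^2 m/s

From the de Broglie relation λ = h/(mv), we solve for v:

v = h/(mλ)
v = (6.626 × 10^-34 J·s) / (3.34 × 10^-27 kg × 3.46 × 10^-10 m)
v = 5.73 × 10^2 m/s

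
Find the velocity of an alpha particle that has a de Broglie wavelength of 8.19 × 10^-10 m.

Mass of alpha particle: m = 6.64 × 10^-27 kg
1.22 × 10^2 m/s

From the de Broglie relation λ = h/(mv), we solve for v:

v = h/(mλ)
v = (6.626 × 10^-34 J·s) / (6.64 × 10^-27 kg × 8.19 × 10^-10 m)
v = 1.22 × 10^2 m/s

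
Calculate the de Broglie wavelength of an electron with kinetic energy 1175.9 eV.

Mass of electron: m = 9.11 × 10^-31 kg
3.58 × 10^-11 m

Using λ = h/√(2mKE):

First convert KE to Joules: KE = 1175.9 eV = 1.884 × 10^-16 J

λ = h/√(2mKE)
λ = (6.626 × 10^-34 J·s) / √(2 × 9.11 × 10^-31 kg × 1.884 × 10^-16 J)
λ = 3.58 × 10^-11 m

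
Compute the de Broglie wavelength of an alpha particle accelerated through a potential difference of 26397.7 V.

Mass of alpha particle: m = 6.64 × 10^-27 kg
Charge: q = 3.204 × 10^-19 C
6.25 × 10^-14 m

When a particle is accelerated through voltage V, it gains kinetic energy KE = qV.

The de Broglie wavelength is then λ = h/√(2mqV):

λ = h/√(2mqV)
λ = (6.626 × 10^-34 J·s) / √(2 × 6.64 × 10^-27 kg × 3.204 × 10^-19 C × 26397.7 V)
λ = 6.25 × 10^-14 m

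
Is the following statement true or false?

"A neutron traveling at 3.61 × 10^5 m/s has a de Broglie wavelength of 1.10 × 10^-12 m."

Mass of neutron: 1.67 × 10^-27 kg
True

The claim is correct.

Using λ = h/(mv):
λ = (6.626 × 10^-34 J·s) / (1.67 × 10^-27 kg × 3.61 × 10^5 m/s)
λ = 1.10 × 10^-12 m

This matches the claimed value.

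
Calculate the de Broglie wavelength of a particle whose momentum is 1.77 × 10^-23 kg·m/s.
3.74 × 10^-11 m

Using the de Broglie relation λ = h/p:

λ = h/p
λ = (6.626 × 10^-34 J·s) / (1.77 × 10^-23 kg·m/s)
λ = 3.74 × 10^-11 m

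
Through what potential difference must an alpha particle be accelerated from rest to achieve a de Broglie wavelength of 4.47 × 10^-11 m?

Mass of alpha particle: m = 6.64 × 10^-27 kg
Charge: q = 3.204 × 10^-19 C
5.16 × 10^-2 V

From λ = h/√(2mqV), we solve for V:

λ² = h²/(2mqV)
V = h²/(2mqλ²)
V = (6.626 × 10^-34 J·s)² / (2 × 6.64 × 10^-27 kg × 3.204 × 10^-19 C × (4.47 × 10^-11 m)²)
V = 5.16 × 10^-2 V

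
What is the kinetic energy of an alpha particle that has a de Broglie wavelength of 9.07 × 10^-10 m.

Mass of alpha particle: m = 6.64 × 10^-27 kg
4.02 × 10^-23 J (or 2.51 × 10^-4 eV)

From λ = h/√(2mKE), we solve for KE:

λ² = h²/(2mKE)
KE = h²/(2mλ²)
KE = (6.626 × 10^-34 J·s)² / (2 × 6.64 × 10^-27 kg × (9.07 × 10^-10 m)²)
KE = 4.02 × 10^-23 J
KE = 2.51 × 10^-4 eV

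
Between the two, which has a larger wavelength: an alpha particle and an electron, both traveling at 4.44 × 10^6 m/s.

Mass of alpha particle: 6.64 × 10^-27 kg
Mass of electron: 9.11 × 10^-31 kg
The electron has the longer wavelength.

Using λ = h/(mv), since both particles have the same velocity, the wavelength depends only on mass.

For alpha particle: λ₁ = h/(m₁v) = 2.25 × 10^-14 m
For electron: λ₂ = h/(m₂v) = 1.64 × 10^-10 m

Since λ ∝ 1/m at constant velocity, the lighter particle has the longer wavelength.

The electron has the longer de Broglie wavelength.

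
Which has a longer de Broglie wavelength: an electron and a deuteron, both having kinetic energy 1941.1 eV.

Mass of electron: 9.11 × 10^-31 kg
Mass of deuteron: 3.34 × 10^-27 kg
The electron has the longer wavelength.

Using λ = h/√(2mKE):

For electron: λ₁ = h/√(2m₁KE) = 2.78 × 10^-11 m
For deuteron: λ₂ = h/√(2m₂KE) = 4.60 × 10^-13 m

Since λ ∝ 1/√m at constant kinetic energy, the lighter particle has the longer wavelength.

The electron has the longer de Broglie wavelength.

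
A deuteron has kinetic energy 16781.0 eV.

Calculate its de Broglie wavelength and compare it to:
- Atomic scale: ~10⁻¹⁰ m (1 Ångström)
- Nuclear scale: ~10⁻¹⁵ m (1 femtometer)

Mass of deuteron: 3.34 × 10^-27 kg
λ = 1.56 × 10^-13 m, which is between nuclear and atomic scales.

Using λ = h/√(2mKE):

KE = 16781.0 eV = 2.689 × 10^-15 J

λ = h/√(2mKE)
λ = (6.626 × 10^-34 J·s) / √(2 × 3.34 × 10^-27 kg × 2.689 × 10^-15 J)
λ = 1.56 × 10^-13 m

Comparison:
- Atomic scale (10⁻¹⁰ m): λ is 0.0016× this size
- Nuclear scale (10⁻¹⁵ m): λ is 1.6e+02× this size

The wavelength is between nuclear and atomic scales.

This wavelength is appropriate for probing atomic structure but too large for nuclear physics experiments.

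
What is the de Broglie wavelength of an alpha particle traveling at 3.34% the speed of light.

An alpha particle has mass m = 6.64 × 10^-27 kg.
9.97 × 10^-15 m

Using the de Broglie relation λ = h/(mv):

v = 3.34% × c = 1.001 × 10^7 m/s

λ = h/(mv)
λ = (6.626 × 10^-34 J·s) / (6.64 × 10^-27 kg × 1.001 × 10^7 m/s)
λ = 9.97 × 10^-15 m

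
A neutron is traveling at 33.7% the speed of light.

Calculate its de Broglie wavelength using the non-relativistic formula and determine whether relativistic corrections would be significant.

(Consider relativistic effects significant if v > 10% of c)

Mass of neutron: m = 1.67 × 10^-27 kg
Yes, relativistic corrections are needed.

Using the non-relativistic de Broglie formula λ = h/(mv):

v = 33.7% × c = 1.010 × 10^8 m/s

λ = h/(mv)
λ = (6.626 × 10^-34 J·s) / (1.67 × 10^-27 kg × 1.010 × 10^8 m/s)
λ = 3.93 × 10^-15 m

Since v = 33.7% of c > 10% of c, relativistic corrections ARE significant and the actual wavelength would differ from this non-relativistic estimate.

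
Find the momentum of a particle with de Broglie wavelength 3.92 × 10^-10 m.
1.69 × 10^-24 kg·m/s

From the de Broglie relation λ = h/p, we solve for p:

p = h/λ
p = (6.626 × 10^-34 J·s) / (3.92 × 10^-10 m)
p = 1.69 × 10^-24 kg·m/s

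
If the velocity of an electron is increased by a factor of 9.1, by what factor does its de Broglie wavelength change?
The wavelength decreases by a factor of 9.1.

From λ = h/(mv), the wavelength is inversely proportional to velocity:

λ ∝ 1/v

If v → 9.1v, then λ → λ/9.1

When velocity is increased by a factor of 9.1, the wavelength decreases by a factor of 9.1.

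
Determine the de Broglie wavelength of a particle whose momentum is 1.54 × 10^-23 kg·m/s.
4.30 × 10^-11 m

Using the de Broglie relation λ = h/p:

λ = h/p
λ = (6.626 × 10^-34 J·s) / (1.54 × 10^-23 kg·m/s)
λ = 4.30 × 10^-11 m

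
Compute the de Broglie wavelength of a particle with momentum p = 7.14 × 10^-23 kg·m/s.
9.28 × 10^-12 m

Using the de Broglie relation λ = h/p:

λ = h/p
λ = (6.626 × 10^-34 J·s) / (7.14 × 10^-23 kg·m/s)
λ = 9.28 × 10^-12 m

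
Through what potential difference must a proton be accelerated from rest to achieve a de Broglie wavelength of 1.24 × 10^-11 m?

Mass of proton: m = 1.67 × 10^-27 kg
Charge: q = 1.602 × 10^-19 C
5.34 V

From λ = h/√(2mqV), we solve for V:

λ² = h²/(2mqV)
V = h²/(2mqλ²)
V = (6.626 × 10^-34 J·s)² / (2 × 1.67 × 10^-27 kg × 1.602 × 10^-19 C × (1.24 × 10^-11 m)²)
V = 5.34 V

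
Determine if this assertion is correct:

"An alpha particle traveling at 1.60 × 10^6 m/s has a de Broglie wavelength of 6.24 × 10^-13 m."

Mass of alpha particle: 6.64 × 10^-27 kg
False

The claim is incorrect.

Using λ = h/(mv):
λ = (6.626 × 10^-34 J·s) / (6.64 × 10^-27 kg × 1.60 × 10^6 m/s)
λ = 6.24 × 10^-14 m

The actual wavelength differs from the claimed 6.24 × 10^-13 m.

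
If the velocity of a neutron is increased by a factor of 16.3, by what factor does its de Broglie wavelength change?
The wavelength decreases by a factor of 16.3.

From λ = h/(mv), the wavelength is inversely proportional to velocity:

λ ∝ 1/v

If v → 16.3v, then λ → λ/16.3

When velocity is increased by a factor of 16.3, the wavelength decreases by a factor of 16.3.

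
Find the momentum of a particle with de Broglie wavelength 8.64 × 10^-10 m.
7.67 × 10^-25 kg·m/s

From the de Broglie relation λ = h/p, we solve for p:

p = h/λ
p = (6.626 × 10^-34 J·s) / (8.64 × 10^-10 m)
p = 7.67 × 10^-25 kg·m/s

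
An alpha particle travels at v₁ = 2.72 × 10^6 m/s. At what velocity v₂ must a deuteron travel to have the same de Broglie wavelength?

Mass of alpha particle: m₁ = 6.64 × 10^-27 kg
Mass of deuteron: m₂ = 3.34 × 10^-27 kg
v₂ = 5.41 × 10^6 m/s

For equal de Broglie wavelengths: λ₁ = λ₂

h/(m₁v₁) = h/(m₂v₂)
m₁v₁ = m₂v₂
v₂ = v₁ · (m₁/m₂)

v₂ = 2.72 × 10^6 m/s × (6.64 × 10^-27 kg / 3.34 × 10^-27 kg)
v₂ = 5.41 × 10^6 m/s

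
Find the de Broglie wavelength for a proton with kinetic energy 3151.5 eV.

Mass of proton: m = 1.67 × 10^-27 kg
5.10 × 10^-13 m

Using λ = h/√(2mKE):

First convert KE to Joules: KE = 3151.5 eV = 5.049 × 10^-16 J

λ = h/√(2mKE)
λ = (6.626 × 10^-34 J·s) / √(2 × 1.67 × 10^-27 kg × 5.049 × 10^-16 J)
λ = 5.10 × 10^-13 m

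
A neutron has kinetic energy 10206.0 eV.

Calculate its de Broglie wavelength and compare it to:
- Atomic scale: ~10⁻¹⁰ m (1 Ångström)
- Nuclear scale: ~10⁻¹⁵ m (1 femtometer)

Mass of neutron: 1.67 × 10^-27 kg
λ = 2.84 × 10^-13 m, which is between nuclear and atomic scales.

Using λ = h/√(2mKE):

KE = 10206.0 eV = 1.635 × 10^-15 J

λ = h/√(2mKE)
λ = (6.626 × 10^-34 J·s) / √(2 × 1.67 × 10^-27 kg × 1.635 × 10^-15 J)
λ = 2.84 × 10^-13 m

Comparison:
- Atomic scale (10⁻¹⁰ m): λ is 0.0028× this size
- Nuclear scale (10⁻¹⁵ m): λ is 2.8e+02× this size

The wavelength is between nuclear and atomic scales.

This wavelength is appropriate for probing atomic structure but too large for nuclear physics experiments.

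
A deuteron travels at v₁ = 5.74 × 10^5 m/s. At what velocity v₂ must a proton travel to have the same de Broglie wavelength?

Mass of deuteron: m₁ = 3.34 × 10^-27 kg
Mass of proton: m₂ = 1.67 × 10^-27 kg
v₂ = 1.15 × 10^6 m/s

For equal de Broglie wavelengths: λ₁ = λ₂

h/(m₁v₁) = h/(m₂v₂)
m₁v₁ = m₂v₂
v₂ = v₁ · (m₁/m₂)

v₂ = 5.74 × 10^5 m/s × (3.34 × 10^-27 kg / 1.67 × 10^-27 kg)
v₂ = 1.15 × 10^6 m/s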